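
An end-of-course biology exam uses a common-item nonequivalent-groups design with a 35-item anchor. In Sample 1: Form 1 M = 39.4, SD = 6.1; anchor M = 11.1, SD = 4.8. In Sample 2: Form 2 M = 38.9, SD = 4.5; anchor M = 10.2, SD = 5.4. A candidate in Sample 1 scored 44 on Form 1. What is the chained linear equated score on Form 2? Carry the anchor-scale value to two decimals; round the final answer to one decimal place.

Form 1 → anchor (Sample 1): v = (4.8/6.1)(44 − 39.4) + 11.1 = 14.72
anchor → Form 2 (Sample 2): y = (4.5/5.4)(14.72 − 10.2) + 38.9 = 42.7

42.7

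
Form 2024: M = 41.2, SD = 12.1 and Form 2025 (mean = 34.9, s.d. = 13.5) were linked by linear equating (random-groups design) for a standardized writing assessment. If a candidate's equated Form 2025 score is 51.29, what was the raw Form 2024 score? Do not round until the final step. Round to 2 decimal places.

Invert y = (SD_Y/SD_X)(x − M_X) + M_Y:
x = (SD_X/SD_Y)(y − M_Y) + M_X = (12.1/13.5)(51.29 − 34.9) + 41.2
x = 0.896296 × 16.390 + 41.2 = 55.89

55.89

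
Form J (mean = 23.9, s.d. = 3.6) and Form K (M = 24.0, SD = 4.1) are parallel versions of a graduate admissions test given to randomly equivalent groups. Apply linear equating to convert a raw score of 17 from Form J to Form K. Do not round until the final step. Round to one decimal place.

Linear equating: y = (SD_Y/SD_X)(x − M_X) + M_Y
y = (4.1/3.6)(17 − 23.9) + 24.0
y = 1.138889 × -6.9 + 24.0 = -7.8583 + 24.0 = 16.1

16.1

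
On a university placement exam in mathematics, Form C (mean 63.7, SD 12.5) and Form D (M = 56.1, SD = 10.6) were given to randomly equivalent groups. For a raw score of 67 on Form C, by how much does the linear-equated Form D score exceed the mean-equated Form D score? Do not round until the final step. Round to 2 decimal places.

-0.50

Mean-equated: 67 + (56.1 − 63.7) = 59.40
Linear-equated: (10.6/12.5)(67 − 63.7) + 56.1 = 58.898
Difference = 58.898 − 59.40 = -0.50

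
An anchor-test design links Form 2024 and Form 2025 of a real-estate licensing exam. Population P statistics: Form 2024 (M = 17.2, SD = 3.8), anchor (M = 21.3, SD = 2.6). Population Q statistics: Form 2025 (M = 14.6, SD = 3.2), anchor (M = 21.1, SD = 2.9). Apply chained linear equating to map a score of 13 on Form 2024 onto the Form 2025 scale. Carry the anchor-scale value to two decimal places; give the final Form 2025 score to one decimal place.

11.7

Form 2024 → anchor (Population P): v = (2.6/3.8)(13 − 17.2) + 21.3 = 18.43
anchor → Form 2025 (Population Q): y = (3.2/2.9)(18.43 − 21.1) + 14.6 = 11.7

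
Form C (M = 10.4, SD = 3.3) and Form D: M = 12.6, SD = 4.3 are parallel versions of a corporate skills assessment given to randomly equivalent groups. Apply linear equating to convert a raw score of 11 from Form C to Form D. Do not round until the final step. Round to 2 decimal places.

Linear equating: y = (SD_Y/SD_X)(x − M_X) + M_Y
y = (4.3/3.3)(11 − 10.4) + 12.6
y = 1.303030 × 0.6 + 12.6 = 0.7818 + 12.6 = 13.38

13.38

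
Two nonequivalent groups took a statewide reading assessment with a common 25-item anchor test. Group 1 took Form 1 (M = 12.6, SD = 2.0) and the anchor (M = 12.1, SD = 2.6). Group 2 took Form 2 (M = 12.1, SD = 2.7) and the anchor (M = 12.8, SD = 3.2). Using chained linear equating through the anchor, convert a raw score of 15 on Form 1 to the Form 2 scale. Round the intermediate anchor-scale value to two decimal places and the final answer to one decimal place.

Form 1 → anchor (Group 1): v = (2.6/2.0)(15 − 12.6) + 12.1 = 15.22
anchor → Form 2 (Group 2): y = (2.7/3.2)(15.22 − 12.8) + 12.1 = 14.1

14.1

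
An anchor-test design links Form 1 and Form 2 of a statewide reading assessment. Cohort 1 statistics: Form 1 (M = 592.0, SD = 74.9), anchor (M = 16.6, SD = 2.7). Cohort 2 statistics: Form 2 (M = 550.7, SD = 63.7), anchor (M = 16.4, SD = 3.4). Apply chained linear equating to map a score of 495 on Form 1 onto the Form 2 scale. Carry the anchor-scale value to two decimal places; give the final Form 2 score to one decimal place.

488.9

Form 1 → anchor (Cohort 1): v = (2.7/74.9)(495 − 592.0) + 16.6 = 13.10
anchor → Form 2 (Cohort 2): y = (63.7/3.4)(13.10 − 16.4) + 550.7 = 488.9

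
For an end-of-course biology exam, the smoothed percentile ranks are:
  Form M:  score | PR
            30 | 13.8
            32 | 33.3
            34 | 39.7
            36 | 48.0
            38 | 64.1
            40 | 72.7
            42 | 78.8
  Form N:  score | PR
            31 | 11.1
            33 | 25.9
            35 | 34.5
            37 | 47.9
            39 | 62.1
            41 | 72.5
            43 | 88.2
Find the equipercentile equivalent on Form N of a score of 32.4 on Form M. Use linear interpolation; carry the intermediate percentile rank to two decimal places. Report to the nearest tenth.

35.0

PR of 32.4 on Form M: 33.3 + (32.4 − 32)/(34 − 32) × (39.7 − 33.3) = 34.58
On Form N, PR 34.58 falls between score 35 (PR 34.5) and 37 (PR 47.9).
Interpolate: 35 + (34.58 − 34.5)/(47.9 − 34.5) × (37 − 35) = 35.0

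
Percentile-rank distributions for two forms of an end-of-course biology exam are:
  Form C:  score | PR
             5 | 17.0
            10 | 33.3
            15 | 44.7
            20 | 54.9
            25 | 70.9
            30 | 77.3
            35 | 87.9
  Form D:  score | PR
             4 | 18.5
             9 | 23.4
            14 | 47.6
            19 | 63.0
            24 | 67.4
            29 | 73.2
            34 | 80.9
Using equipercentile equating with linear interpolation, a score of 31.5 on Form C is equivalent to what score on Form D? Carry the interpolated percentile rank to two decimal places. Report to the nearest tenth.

PR of 31.5 on Form C: 77.3 + (31.5 − 30)/(35 − 30) × (87.9 − 77.3) = 80.48
On Form D, PR 80.48 falls between score 29 (PR 73.2) and 34 (PR 80.9).
Interpolate: 29 + (80.48 − 73.2)/(80.9 − 73.2) × (34 − 29) = 33.7

33.7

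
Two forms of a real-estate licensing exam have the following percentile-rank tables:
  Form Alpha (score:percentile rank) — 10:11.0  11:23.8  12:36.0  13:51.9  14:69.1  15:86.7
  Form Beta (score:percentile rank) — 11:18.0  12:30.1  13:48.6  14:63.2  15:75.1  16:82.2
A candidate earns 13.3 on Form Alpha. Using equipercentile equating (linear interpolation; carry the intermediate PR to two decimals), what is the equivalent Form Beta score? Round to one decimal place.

13.6

PR of 13.3 on Form Alpha: 51.9 + (13.3 − 13)/(14 − 13) × (69.1 − 51.9) = 57.06
On Form Beta, PR 57.06 falls between score 13 (PR 48.6) and 14 (PR 63.2).
Interpolate: 13 + (57.06 − 48.6)/(63.2 − 48.6) × (14 − 13) = 13.6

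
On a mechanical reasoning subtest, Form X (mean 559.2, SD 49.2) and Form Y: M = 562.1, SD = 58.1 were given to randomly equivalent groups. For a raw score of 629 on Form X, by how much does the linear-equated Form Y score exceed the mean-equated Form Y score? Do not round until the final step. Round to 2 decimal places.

12.63

Mean-equated: 629 + (562.1 − 559.2) = 631.90
Linear-equated: (58.1/49.2)(629 − 559.2) + 562.1 = 644.526
Difference = 644.526 − 631.90 = 12.63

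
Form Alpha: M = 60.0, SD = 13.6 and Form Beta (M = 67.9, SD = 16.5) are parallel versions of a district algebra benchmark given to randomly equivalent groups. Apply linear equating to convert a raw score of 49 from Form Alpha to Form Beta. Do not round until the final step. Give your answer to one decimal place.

Linear equating: y = (SD_Y/SD_X)(x − M_X) + M_Y
y = (16.5/13.6)(49 − 60.0) + 67.9
y = 1.213235 × -11.0 + 67.9 = -13.3456 + 67.9 = 54.6

54.6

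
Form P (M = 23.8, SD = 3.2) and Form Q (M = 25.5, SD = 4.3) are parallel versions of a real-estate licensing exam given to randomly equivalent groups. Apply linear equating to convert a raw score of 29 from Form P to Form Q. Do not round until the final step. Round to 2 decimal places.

Linear equating: y = (SD_Y/SD_X)(x − M_X) + M_Y
y = (4.3/3.2)(29 − 23.8) + 25.5
y = 1.343750 × 5.2 + 25.5 = 6.9875 + 25.5 = 32.49

32.49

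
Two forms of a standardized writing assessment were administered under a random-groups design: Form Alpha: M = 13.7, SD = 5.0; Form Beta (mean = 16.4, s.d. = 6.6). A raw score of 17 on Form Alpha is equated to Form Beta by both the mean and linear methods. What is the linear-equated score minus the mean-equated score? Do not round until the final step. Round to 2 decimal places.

Mean-equated: 17 + (16.4 − 13.7) = 19.70
Linear-equated: (6.6/5.0)(17 − 13.7) + 16.4 = 20.756
Difference = 20.756 − 19.70 = 1.06

1.06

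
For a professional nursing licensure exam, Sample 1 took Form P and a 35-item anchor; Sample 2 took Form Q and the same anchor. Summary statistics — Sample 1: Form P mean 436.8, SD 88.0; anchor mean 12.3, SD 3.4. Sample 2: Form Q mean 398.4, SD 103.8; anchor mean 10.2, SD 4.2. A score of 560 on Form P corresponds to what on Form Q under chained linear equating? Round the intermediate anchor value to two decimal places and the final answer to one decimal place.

567.9

Form P → anchor (Sample 1): v = (3.4/88.0)(560 − 436.8) + 12.3 = 17.06
anchor → Form Q (Sample 2): y = (103.8/4.2)(17.06 − 10.2) + 398.4 = 567.9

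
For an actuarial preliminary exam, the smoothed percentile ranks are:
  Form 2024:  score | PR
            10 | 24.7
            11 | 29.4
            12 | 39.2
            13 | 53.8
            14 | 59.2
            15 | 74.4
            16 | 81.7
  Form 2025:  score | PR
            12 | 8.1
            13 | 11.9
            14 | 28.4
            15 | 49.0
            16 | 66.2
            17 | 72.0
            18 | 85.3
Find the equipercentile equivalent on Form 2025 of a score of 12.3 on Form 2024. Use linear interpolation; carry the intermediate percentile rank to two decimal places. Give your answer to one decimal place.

PR of 12.3 on Form 2024: 39.2 + (12.3 − 12)/(13 − 12) × (53.8 − 39.2) = 43.58
On Form 2025, PR 43.58 falls between score 14 (PR 28.4) and 15 (PR 49.0).
Interpolate: 14 + (43.58 − 28.4)/(49.0 − 28.4) × (15 − 14) = 14.7

14.7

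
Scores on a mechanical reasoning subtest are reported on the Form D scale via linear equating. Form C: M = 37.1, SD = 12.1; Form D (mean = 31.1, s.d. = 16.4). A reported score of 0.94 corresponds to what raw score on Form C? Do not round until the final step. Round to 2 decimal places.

Invert y = (SD_Y/SD_X)(x − M_X) + M_Y:
x = (SD_X/SD_Y)(y − M_Y) + M_X = (12.1/16.4)(0.94 − 31.1) + 37.1
x = 0.737805 × -30.160 + 37.1 = 14.85

14.85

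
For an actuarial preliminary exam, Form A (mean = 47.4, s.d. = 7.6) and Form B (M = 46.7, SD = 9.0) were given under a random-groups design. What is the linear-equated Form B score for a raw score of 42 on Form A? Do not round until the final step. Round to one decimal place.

Linear equating: y = (SD_Y/SD_X)(x − M_X) + M_Y
y = (9.0/7.6)(42 − 47.4) + 46.7
y = 1.184211 × -5.4 + 46.7 = -6.3947 + 46.7 = 40.3

40.3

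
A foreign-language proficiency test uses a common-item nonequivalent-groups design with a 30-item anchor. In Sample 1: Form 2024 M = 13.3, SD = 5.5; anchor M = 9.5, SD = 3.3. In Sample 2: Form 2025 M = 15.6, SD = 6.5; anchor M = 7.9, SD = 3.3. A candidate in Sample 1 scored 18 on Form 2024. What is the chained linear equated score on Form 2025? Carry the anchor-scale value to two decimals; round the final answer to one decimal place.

Form 2024 → anchor (Sample 1): v = (3.3/5.5)(18 − 13.3) + 9.5 = 12.32
anchor → Form 2025 (Sample 2): y = (6.5/3.3)(12.32 − 7.9) + 15.6 = 24.3

24.3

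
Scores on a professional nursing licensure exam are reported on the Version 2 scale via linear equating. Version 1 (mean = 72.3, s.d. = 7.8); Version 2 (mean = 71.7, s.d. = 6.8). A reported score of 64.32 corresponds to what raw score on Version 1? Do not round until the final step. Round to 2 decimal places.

63.83

Invert y = (SD_Y/SD_X)(x − M_X) + M_Y:
x = (SD_X/SD_Y)(y − M_Y) + M_X = (7.8/6.8)(64.32 − 71.7) + 72.3
x = 1.147059 × -7.380 + 72.3 = 63.83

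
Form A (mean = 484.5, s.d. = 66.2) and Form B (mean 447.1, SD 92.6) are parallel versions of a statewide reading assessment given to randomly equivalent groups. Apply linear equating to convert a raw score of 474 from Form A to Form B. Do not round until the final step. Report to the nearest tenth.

Linear equating: y = (SD_Y/SD_X)(x − M_X) + M_Y
y = (92.6/66.2)(474 − 484.5) + 447.1
y = 1.398792 × -10.5 + 447.1 = -14.6873 + 447.1 = 432.4

432.4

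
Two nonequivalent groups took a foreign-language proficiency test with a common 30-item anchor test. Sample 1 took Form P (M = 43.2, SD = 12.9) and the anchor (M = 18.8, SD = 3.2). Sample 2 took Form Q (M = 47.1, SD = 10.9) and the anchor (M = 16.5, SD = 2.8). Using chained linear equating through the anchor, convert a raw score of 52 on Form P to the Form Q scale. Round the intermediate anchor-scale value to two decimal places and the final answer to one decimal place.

Form P → anchor (Sample 1): v = (3.2/12.9)(52 − 43.2) + 18.8 = 20.98
anchor → Form Q (Sample 2): y = (10.9/2.8)(20.98 − 16.5) + 47.1 = 64.5

64.5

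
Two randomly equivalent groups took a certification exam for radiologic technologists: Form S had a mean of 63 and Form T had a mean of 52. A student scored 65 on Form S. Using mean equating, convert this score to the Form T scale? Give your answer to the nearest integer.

54

Mean equating: y = x + (M_Y − M_X) = 65 + (52 − 63) = 54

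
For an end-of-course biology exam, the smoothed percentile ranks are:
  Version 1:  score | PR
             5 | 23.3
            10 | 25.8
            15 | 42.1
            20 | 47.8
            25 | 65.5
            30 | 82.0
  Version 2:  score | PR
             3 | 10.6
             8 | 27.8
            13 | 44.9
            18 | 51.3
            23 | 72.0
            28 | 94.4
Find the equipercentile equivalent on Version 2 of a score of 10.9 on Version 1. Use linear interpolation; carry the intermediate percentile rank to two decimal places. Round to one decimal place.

8.3

PR of 10.9 on Version 1: 25.8 + (10.9 − 10)/(15 − 10) × (42.1 − 25.8) = 28.73
On Version 2, PR 28.73 falls between score 8 (PR 27.8) and 13 (PR 44.9).
Interpolate: 8 + (28.73 − 27.8)/(44.9 − 27.8) × (13 − 8) = 8.3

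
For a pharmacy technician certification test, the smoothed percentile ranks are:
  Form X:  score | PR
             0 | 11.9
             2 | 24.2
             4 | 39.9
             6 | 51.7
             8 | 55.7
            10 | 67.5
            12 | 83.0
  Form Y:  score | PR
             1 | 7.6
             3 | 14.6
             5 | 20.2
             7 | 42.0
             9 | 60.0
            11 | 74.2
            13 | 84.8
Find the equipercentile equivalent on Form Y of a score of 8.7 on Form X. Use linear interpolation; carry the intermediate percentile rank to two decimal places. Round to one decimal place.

9.0

PR of 8.7 on Form X: 55.7 + (8.7 − 8)/(10 − 8) × (67.5 − 55.7) = 59.83
On Form Y, PR 59.83 falls between score 7 (PR 42.0) and 9 (PR 60.0).
Interpolate: 7 + (59.83 − 42.0)/(60.0 − 42.0) × (9 − 7) = 9.0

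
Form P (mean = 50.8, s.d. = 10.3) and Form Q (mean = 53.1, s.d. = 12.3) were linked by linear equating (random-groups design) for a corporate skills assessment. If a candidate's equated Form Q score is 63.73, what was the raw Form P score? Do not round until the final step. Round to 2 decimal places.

Invert y = (SD_Y/SD_X)(x − M_X) + M_Y:
x = (SD_X/SD_Y)(y − M_Y) + M_X = (10.3/12.3)(63.73 − 53.1) + 50.8
x = 0.837398 × 10.630 + 50.8 = 59.70

59.70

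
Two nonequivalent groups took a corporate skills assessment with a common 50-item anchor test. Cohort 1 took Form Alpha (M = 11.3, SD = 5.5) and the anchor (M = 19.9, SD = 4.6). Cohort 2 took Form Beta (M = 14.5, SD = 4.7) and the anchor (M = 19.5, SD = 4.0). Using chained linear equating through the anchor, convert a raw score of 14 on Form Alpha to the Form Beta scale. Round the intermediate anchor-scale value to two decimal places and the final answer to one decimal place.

17.6

Form Alpha → anchor (Cohort 1): v = (4.6/5.5)(14 − 11.3) + 19.9 = 22.16
anchor → Form Beta (Cohort 2): y = (4.7/4.0)(22.16 − 19.5) + 14.5 = 17.6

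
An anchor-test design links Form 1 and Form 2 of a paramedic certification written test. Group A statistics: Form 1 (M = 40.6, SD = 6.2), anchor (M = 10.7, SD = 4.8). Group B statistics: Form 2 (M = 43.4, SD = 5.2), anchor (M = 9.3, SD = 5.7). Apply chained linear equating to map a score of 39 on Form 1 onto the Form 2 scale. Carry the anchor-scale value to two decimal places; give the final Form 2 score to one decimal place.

Form 1 → anchor (Group A): v = (4.8/6.2)(39 − 40.6) + 10.7 = 9.46
anchor → Form 2 (Group B): y = (5.2/5.7)(9.46 − 9.3) + 43.4 = 43.5

43.5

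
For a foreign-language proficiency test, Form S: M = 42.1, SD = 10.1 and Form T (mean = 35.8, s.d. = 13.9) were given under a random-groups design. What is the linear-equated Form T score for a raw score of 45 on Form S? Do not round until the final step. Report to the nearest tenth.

Linear equating: y = (SD_Y/SD_X)(x − M_X) + M_Y
y = (13.9/10.1)(45 − 42.1) + 35.8
y = 1.376238 × 2.9 + 35.8 = 3.9911 + 35.8 = 39.8

39.8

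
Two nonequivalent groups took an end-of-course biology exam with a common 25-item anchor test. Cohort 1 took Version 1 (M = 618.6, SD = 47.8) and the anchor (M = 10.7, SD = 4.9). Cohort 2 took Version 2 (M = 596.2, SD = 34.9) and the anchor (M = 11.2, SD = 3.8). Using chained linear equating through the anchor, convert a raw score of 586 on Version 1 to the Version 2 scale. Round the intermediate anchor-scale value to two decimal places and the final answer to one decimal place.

Version 1 → anchor (Cohort 1): v = (4.9/47.8)(586 − 618.6) + 10.7 = 7.36
anchor → Version 2 (Cohort 2): y = (34.9/3.8)(7.36 − 11.2) + 596.2 = 560.9

560.9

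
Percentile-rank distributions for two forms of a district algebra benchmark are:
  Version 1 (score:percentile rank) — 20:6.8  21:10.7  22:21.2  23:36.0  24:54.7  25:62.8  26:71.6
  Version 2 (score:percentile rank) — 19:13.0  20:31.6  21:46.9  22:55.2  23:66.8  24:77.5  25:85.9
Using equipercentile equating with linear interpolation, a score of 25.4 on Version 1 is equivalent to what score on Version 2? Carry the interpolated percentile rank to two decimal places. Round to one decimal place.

23.0

PR of 25.4 on Version 1: 62.8 + (25.4 − 25)/(26 − 25) × (71.6 − 62.8) = 66.32
On Version 2, PR 66.32 falls between score 22 (PR 55.2) and 23 (PR 66.8).
Interpolate: 22 + (66.32 − 55.2)/(66.8 − 55.2) × (23 − 22) = 23.0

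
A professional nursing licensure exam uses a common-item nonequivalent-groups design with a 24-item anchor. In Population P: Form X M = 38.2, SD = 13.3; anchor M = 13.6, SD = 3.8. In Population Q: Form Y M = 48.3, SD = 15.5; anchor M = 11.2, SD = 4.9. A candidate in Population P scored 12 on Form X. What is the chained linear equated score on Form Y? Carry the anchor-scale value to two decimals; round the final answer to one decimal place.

32.2

Form X → anchor (Population P): v = (3.8/13.3)(12 − 38.2) + 13.6 = 6.11
anchor → Form Y (Population Q): y = (15.5/4.9)(6.11 − 11.2) + 48.3 = 32.2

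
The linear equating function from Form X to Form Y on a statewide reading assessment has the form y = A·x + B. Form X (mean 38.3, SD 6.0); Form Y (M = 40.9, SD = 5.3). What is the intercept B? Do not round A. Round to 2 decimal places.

7.07

A = SD_Y / SD_X = 5.3 / 6.0 = 0.883333
B = M_Y − A·M_X = 40.9 − 0.883333 × 38.3 = 7.07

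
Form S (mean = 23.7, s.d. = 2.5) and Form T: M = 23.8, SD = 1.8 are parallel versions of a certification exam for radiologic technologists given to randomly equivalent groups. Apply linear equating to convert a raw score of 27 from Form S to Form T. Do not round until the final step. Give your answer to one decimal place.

26.2

Linear equating: y = (SD_Y/SD_X)(x − M_X) + M_Y
y = (1.8/2.5)(27 − 23.7) + 23.8
y = 0.720000 × 3.3 + 23.8 = 2.3760 + 23.8 = 26.2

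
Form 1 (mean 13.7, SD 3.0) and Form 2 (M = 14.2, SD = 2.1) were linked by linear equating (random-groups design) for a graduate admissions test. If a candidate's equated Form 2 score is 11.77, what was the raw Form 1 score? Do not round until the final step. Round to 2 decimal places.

Invert y = (SD_Y/SD_X)(x − M_X) + M_Y:
x = (SD_X/SD_Y)(y − M_Y) + M_X = (3.0/2.1)(11.77 − 14.2) + 13.7
x = 1.428571 × -2.430 + 13.7 = 10.23

10.23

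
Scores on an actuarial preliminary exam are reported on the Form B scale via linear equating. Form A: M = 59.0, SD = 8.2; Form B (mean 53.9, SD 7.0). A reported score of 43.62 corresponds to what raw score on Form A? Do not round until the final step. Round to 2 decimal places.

Invert y = (SD_Y/SD_X)(x − M_X) + M_Y:
x = (SD_X/SD_Y)(y − M_Y) + M_X = (8.2/7.0)(43.62 − 53.9) + 59.0
x = 1.171429 × -10.280 + 59.0 = 46.96

46.96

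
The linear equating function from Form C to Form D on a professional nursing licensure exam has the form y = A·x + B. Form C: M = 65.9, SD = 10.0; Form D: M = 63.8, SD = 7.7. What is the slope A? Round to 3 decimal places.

0.770

A = SD_Y / SD_X = 7.7 / 10.0 = 0.770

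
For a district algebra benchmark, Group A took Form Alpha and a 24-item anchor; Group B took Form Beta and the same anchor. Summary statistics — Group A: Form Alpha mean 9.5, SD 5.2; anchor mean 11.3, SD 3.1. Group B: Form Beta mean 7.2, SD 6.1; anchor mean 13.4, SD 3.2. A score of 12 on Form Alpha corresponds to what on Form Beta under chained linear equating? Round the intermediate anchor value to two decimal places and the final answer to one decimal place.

Form Alpha → anchor (Group A): v = (3.1/5.2)(12 − 9.5) + 11.3 = 12.79
anchor → Form Beta (Group B): y = (6.1/3.2)(12.79 − 13.4) + 7.2 = 6.0

6.0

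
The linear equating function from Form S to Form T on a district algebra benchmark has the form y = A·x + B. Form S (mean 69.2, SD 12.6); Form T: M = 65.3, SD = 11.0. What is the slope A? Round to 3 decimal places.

0.873

A = SD_Y / SD_X = 11.0 / 12.6 = 0.873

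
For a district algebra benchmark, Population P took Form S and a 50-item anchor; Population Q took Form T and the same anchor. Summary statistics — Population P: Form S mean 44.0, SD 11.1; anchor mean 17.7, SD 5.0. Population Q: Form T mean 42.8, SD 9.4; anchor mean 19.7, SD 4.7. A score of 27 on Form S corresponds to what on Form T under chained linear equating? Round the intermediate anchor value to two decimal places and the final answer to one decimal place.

23.5

Form S → anchor (Population P): v = (5.0/11.1)(27 − 44.0) + 17.7 = 10.04
anchor → Form T (Population Q): y = (9.4/4.7)(10.04 − 19.7) + 42.8 = 23.5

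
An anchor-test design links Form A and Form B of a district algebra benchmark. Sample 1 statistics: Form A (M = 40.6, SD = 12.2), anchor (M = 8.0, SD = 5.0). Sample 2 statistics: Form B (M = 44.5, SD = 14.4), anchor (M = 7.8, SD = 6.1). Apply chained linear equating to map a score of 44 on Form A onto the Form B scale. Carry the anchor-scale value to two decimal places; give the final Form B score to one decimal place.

Form A → anchor (Sample 1): v = (5.0/12.2)(44 − 40.6) + 8.0 = 9.39
anchor → Form B (Sample 2): y = (14.4/6.1)(9.39 − 7.8) + 44.5 = 48.3

48.3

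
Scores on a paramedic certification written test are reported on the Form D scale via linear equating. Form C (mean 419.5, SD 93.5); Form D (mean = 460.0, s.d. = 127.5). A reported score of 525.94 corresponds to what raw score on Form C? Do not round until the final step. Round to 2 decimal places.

Invert y = (SD_Y/SD_X)(x − M_X) + M_Y:
x = (SD_X/SD_Y)(y − M_Y) + M_X = (93.5/127.5)(525.94 − 460.0) + 419.5
x = 0.733333 × 65.940 + 419.5 = 467.86

467.86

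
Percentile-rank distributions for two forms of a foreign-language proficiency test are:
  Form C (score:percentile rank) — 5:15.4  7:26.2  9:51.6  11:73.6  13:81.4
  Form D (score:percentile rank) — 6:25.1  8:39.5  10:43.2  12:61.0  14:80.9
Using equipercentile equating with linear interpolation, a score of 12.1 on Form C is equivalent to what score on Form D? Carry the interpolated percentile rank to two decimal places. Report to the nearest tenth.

PR of 12.1 on Form C: 73.6 + (12.1 − 11)/(13 − 11) × (81.4 − 73.6) = 77.89
On Form D, PR 77.89 falls between score 12 (PR 61.0) and 14 (PR 80.9).
Interpolate: 12 + (77.89 − 61.0)/(80.9 − 61.0) × (14 − 12) = 13.7

13.7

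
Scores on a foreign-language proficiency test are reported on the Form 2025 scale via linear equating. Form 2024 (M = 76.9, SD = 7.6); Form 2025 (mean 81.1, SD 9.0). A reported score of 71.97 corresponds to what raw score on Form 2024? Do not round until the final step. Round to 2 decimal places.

69.19

Invert y = (SD_Y/SD_X)(x − M_X) + M_Y:
x = (SD_X/SD_Y)(y − M_Y) + M_X = (7.6/9.0)(71.97 − 81.1) + 76.9
x = 0.844444 × -9.130 + 76.9 = 69.19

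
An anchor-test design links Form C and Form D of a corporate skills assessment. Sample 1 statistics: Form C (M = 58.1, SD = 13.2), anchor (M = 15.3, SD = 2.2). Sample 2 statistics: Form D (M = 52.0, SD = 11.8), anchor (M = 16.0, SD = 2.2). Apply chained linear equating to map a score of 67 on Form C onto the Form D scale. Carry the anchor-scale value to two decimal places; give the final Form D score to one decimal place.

56.2

Form C → anchor (Sample 1): v = (2.2/13.2)(67 − 58.1) + 15.3 = 16.78
anchor → Form D (Sample 2): y = (11.8/2.2)(16.78 − 16.0) + 52.0 = 56.2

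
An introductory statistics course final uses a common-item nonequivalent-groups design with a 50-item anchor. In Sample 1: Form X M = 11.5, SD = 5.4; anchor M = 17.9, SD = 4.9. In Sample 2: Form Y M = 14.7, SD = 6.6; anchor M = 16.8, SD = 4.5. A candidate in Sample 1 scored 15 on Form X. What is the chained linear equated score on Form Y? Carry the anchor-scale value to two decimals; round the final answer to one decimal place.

21.0

Form X → anchor (Sample 1): v = (4.9/5.4)(15 − 11.5) + 17.9 = 21.08
anchor → Form Y (Sample 2): y = (6.6/4.5)(21.08 − 16.8) + 14.7 = 21.0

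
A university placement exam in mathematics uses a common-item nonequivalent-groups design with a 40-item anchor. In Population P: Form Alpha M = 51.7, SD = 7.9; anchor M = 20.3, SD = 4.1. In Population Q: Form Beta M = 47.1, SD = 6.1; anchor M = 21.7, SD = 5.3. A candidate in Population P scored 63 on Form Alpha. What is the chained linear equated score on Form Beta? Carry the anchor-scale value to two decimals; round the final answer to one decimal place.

52.2

Form Alpha → anchor (Population P): v = (4.1/7.9)(63 − 51.7) + 20.3 = 26.16
anchor → Form Beta (Population Q): y = (6.1/5.3)(26.16 − 21.7) + 47.1 = 52.2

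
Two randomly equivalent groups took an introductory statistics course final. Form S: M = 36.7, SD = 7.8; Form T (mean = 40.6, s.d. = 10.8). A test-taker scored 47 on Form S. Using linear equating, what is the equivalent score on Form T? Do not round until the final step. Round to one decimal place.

Linear equating: y = (SD_Y/SD_X)(x − M_X) + M_Y
y = (10.8/7.8)(47 − 36.7) + 40.6
y = 1.384615 × 10.3 + 40.6 = 14.2615 + 40.6 = 54.9

54.9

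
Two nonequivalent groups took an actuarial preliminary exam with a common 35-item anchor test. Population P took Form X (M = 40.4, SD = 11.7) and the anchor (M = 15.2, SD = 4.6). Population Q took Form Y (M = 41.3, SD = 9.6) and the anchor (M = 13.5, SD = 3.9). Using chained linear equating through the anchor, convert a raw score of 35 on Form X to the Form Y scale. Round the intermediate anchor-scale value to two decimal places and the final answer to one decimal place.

Form X → anchor (Population P): v = (4.6/11.7)(35 − 40.4) + 15.2 = 13.08
anchor → Form Y (Population Q): y = (9.6/3.9)(13.08 − 13.5) + 41.3 = 40.3

40.3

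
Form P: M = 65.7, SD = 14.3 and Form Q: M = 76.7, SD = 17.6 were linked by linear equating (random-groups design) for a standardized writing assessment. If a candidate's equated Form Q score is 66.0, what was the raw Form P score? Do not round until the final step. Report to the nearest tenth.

Invert y = (SD_Y/SD_X)(x − M_X) + M_Y:
x = (SD_X/SD_Y)(y − M_Y) + M_X = (14.3/17.6)(66.0 − 76.7) + 65.7
x = 0.812500 × -10.700 + 65.7 = 57.0

57.0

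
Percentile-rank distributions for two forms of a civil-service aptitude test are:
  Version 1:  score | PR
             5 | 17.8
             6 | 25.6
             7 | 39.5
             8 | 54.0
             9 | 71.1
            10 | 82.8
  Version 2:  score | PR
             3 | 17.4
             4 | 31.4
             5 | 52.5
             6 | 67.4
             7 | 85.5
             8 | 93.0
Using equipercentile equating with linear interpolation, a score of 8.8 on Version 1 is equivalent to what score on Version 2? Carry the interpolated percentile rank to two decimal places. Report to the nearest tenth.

PR of 8.8 on Version 1: 54.0 + (8.8 − 8)/(9 − 8) × (71.1 − 54.0) = 67.68
On Version 2, PR 67.68 falls between score 6 (PR 67.4) and 7 (PR 85.5).
Interpolate: 6 + (67.68 − 67.4)/(85.5 − 67.4) × (7 − 6) = 6.0

6.0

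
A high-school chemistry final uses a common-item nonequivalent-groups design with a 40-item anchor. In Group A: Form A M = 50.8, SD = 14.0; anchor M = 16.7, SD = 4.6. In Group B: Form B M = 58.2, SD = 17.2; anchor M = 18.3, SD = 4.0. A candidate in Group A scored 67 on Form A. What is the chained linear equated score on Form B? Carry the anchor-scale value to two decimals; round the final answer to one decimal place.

74.2

Form A → anchor (Group A): v = (4.6/14.0)(67 − 50.8) + 16.7 = 22.02
anchor → Form B (Group B): y = (17.2/4.0)(22.02 − 18.3) + 58.2 = 74.2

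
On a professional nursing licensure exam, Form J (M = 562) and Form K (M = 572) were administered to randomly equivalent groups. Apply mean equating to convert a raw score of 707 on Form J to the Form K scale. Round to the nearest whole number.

Mean equating: y = x + (M_Y − M_X) = 707 + (572 − 562) = 717

717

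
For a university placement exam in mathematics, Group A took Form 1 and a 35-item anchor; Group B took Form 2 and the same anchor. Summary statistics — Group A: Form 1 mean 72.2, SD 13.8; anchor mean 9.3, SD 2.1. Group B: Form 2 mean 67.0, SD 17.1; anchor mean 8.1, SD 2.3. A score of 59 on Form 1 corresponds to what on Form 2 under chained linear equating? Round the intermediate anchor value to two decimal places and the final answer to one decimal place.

Form 1 → anchor (Group A): v = (2.1/13.8)(59 − 72.2) + 9.3 = 7.29
anchor → Form 2 (Group B): y = (17.1/2.3)(7.29 − 8.1) + 67.0 = 61.0

61.0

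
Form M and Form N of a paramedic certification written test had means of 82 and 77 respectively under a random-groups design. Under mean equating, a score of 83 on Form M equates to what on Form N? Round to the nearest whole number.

Mean equating: y = x + (M_Y − M_X) = 83 + (77 − 82) = 78

78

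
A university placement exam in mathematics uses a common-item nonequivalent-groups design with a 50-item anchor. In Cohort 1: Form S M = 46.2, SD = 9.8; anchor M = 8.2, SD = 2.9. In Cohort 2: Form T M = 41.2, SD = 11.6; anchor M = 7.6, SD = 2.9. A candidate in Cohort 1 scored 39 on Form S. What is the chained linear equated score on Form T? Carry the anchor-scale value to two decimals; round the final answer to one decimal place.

Form S → anchor (Cohort 1): v = (2.9/9.8)(39 − 46.2) + 8.2 = 6.07
anchor → Form T (Cohort 2): y = (11.6/2.9)(6.07 − 7.6) + 41.2 = 35.1

35.1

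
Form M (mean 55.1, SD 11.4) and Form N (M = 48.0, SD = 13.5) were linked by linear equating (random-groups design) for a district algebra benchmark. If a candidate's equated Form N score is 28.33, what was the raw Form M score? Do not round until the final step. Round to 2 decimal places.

Invert y = (SD_Y/SD_X)(x − M_X) + M_Y:
x = (SD_X/SD_Y)(y − M_Y) + M_X = (11.4/13.5)(28.33 − 48.0) + 55.1
x = 0.844444 × -19.670 + 55.1 = 38.49

38.49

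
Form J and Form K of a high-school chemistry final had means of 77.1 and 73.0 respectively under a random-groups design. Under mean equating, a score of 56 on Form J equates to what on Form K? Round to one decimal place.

51.9

Mean equating: y = x + (M_Y − M_X) = 56 + (73.0 − 77.1) = 51.9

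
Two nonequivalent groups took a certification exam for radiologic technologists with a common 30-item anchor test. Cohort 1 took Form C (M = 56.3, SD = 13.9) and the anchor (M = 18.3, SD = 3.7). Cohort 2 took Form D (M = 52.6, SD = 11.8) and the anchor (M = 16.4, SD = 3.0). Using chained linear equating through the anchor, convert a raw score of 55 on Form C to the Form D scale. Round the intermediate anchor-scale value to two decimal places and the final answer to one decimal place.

58.7

Form C → anchor (Cohort 1): v = (3.7/13.9)(55 − 56.3) + 18.3 = 17.95
anchor → Form D (Cohort 2): y = (11.8/3.0)(17.95 − 16.4) + 52.6 = 58.7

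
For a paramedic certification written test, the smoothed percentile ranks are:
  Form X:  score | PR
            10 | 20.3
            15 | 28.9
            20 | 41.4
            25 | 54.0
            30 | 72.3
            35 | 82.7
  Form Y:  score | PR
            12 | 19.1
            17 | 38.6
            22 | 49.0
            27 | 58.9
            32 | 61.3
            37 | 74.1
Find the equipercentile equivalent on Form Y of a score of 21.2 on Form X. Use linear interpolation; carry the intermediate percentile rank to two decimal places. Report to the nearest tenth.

19.8

PR of 21.2 on Form X: 41.4 + (21.2 − 20)/(25 − 20) × (54.0 − 41.4) = 44.42
On Form Y, PR 44.42 falls between score 17 (PR 38.6) and 22 (PR 49.0).
Interpolate: 17 + (44.42 − 38.6)/(49.0 − 38.6) × (22 − 17) = 19.8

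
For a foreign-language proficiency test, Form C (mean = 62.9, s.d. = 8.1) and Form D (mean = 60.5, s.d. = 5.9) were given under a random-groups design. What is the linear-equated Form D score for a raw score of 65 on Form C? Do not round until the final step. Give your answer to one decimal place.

62.0

Linear equating: y = (SD_Y/SD_X)(x − M_X) + M_Y
y = (5.9/8.1)(65 − 62.9) + 60.5
y = 0.728395 × 2.1 + 60.5 = 1.5296 + 60.5 = 62.0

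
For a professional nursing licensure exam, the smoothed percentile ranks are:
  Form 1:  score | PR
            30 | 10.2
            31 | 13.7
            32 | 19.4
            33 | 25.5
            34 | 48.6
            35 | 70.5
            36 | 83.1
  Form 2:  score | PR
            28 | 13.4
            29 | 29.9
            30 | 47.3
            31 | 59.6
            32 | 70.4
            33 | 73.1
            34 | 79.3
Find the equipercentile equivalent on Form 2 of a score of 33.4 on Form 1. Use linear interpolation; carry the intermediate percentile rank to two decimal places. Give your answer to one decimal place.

PR of 33.4 on Form 1: 25.5 + (33.4 − 33)/(34 − 33) × (48.6 − 25.5) = 34.74
On Form 2, PR 34.74 falls between score 29 (PR 29.9) and 30 (PR 47.3).
Interpolate: 29 + (34.74 − 29.9)/(47.3 − 29.9) × (30 − 29) = 29.3

29.3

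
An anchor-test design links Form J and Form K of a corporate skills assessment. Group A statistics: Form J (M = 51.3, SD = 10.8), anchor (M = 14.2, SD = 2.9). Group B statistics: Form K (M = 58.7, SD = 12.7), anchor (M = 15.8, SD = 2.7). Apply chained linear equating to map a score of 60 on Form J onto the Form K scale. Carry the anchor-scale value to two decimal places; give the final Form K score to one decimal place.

62.2

Form J → anchor (Group A): v = (2.9/10.8)(60 − 51.3) + 14.2 = 16.54
anchor → Form K (Group B): y = (12.7/2.7)(16.54 − 15.8) + 58.7 = 62.2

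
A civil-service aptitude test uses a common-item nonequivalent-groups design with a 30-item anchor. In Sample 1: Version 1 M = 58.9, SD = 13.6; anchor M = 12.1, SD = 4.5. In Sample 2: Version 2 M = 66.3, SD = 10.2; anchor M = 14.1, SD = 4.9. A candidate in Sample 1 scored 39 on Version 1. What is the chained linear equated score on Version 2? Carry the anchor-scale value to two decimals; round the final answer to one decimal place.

Version 1 → anchor (Sample 1): v = (4.5/13.6)(39 − 58.9) + 12.1 = 5.52
anchor → Version 2 (Sample 2): y = (10.2/4.9)(5.52 − 14.1) + 66.3 = 48.4

48.4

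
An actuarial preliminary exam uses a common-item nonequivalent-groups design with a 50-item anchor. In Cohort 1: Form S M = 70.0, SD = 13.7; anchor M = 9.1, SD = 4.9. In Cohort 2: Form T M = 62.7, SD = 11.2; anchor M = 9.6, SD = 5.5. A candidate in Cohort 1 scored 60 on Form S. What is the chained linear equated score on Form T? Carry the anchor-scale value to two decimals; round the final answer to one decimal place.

54.4

Form S → anchor (Cohort 1): v = (4.9/13.7)(60 − 70.0) + 9.1 = 5.52
anchor → Form T (Cohort 2): y = (11.2/5.5)(5.52 − 9.6) + 62.7 = 54.4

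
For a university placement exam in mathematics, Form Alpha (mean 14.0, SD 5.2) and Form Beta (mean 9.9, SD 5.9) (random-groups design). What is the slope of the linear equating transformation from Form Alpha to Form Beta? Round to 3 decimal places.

1.135

A = SD_Y / SD_X = 5.9 / 5.2 = 1.135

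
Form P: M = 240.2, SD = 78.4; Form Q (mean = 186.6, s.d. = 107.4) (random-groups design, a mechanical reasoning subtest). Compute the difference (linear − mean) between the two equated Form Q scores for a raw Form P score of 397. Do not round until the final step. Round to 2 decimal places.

58.00

Mean-equated: 397 + (186.6 − 240.2) = 343.40
Linear-equated: (107.4/78.4)(397 − 240.2) + 186.6 = 401.400
Difference = 401.400 − 343.40 = 58.00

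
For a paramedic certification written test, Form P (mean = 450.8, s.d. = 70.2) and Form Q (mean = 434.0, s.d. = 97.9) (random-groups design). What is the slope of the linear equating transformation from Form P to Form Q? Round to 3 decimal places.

1.395

A = SD_Y / SD_X = 97.9 / 70.2 = 1.395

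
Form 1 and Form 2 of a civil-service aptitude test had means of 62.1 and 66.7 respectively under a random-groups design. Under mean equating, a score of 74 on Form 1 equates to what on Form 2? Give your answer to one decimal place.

78.6

Mean equating: y = x + (M_Y − M_X) = 74 + (66.7 − 62.1) = 78.6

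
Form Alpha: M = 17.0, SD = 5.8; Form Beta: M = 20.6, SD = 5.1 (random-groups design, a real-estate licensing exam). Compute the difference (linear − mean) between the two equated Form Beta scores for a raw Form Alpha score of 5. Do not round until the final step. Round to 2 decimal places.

Mean-equated: 5 + (20.6 − 17.0) = 8.60
Linear-equated: (5.1/5.8)(5 − 17.0) + 20.6 = 10.048
Difference = 10.048 − 8.60 = 1.45

1.45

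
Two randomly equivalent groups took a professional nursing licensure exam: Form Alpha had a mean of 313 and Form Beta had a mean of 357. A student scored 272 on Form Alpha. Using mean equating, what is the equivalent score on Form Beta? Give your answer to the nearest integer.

Mean equating: y = x + (M_Y − M_X) = 272 + (357 − 313) = 316

316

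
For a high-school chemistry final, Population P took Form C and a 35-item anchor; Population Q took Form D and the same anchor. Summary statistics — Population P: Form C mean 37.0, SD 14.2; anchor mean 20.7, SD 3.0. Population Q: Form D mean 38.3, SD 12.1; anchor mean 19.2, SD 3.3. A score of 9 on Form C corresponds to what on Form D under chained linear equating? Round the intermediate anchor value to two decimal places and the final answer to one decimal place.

22.1

Form C → anchor (Population P): v = (3.0/14.2)(9 − 37.0) + 20.7 = 14.78
anchor → Form D (Population Q): y = (12.1/3.3)(14.78 − 19.2) + 38.3 = 22.1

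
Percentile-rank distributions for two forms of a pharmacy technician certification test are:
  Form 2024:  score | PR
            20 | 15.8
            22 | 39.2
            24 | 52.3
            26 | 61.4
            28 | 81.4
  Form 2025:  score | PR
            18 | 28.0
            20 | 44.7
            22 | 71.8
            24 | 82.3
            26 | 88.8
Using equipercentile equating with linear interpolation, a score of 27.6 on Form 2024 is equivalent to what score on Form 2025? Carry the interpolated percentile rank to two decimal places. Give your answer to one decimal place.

23.1

PR of 27.6 on Form 2024: 61.4 + (27.6 − 26)/(28 − 26) × (81.4 − 61.4) = 77.40
On Form 2025, PR 77.40 falls between score 22 (PR 71.8) and 24 (PR 82.3).
Interpolate: 22 + (77.40 − 71.8)/(82.3 − 71.8) × (24 − 22) = 23.1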